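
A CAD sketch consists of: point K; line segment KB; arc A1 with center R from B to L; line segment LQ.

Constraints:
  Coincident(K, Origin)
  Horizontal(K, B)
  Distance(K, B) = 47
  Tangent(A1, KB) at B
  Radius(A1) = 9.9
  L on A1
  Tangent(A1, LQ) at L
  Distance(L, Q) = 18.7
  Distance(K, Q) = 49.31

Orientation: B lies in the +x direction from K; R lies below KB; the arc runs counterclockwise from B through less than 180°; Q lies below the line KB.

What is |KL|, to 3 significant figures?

38.8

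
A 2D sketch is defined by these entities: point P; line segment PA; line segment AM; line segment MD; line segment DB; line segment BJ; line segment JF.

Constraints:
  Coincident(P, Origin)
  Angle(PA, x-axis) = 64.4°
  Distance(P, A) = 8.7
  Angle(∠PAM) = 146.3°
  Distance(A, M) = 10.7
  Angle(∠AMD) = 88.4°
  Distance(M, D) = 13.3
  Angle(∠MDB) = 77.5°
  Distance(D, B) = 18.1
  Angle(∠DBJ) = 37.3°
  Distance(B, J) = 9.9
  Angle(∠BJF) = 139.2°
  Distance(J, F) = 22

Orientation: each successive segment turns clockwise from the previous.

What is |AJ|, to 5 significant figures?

5.3257

P is at the origin; PA runs at 64.4° with length 8.7, so A = (3.7591, 7.8459). ∠PAM = 146.3° gives AM at 30.700° from the x-axis; with |AM| = 10.7, M = (12.960, 13.309). ∠AMD = 88.4° gives MD at -60.900° from the x-axis; with |MD| = 13.3, D = (19.428, 1.6876). ∠MDB = 77.5° gives DB at -163.40° from the x-axis; with |DB| = 18.1, B = (2.0822, -3.4834). ∠DBJ = 37.3° gives BJ at 53.900° from the x-axis; with |BJ| = 9.9, J = (7.9152, 4.5157). Then |AJ| = |J − A| = 5.3257.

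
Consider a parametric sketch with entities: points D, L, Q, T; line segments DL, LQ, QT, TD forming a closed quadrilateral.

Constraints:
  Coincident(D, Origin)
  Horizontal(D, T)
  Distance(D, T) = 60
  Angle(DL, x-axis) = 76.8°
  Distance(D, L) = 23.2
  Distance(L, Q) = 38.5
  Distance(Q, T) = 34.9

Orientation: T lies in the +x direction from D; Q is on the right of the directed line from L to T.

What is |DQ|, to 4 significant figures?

28.13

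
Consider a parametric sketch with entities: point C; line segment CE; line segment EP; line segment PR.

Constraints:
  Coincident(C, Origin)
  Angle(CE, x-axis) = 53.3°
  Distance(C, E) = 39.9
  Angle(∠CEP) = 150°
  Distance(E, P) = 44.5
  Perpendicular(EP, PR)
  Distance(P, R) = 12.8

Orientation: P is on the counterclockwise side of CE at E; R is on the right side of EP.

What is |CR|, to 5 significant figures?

85.570

C is at the origin; CE runs at 53.3° with length 39.9, so E = 39.9·(cos 53.3°, sin 53.3°) = (23.845, 31.991). ∠CEP = 150.0°, so EP runs at 53.3° + (180° − 150.0°) = 83.300° from the x-axis; with |EP| = 44.5, P = E + 44.5·(cos 83.300°, sin 83.300°) = (29.037, 76.187). EP is perpendicular to PR; with |PR| = 12.8 on the right of EP, R = P + 12.8·(0.99317, -0.11667) = (41.750, 74.694). Then |CR| = |R − C| = 85.570.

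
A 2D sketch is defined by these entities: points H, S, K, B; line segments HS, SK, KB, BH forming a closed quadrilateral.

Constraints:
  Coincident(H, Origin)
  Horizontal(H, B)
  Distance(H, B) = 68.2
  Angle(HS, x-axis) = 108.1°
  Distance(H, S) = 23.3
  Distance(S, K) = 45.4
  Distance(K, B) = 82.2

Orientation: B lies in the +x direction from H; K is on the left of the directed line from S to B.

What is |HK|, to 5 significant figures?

63.726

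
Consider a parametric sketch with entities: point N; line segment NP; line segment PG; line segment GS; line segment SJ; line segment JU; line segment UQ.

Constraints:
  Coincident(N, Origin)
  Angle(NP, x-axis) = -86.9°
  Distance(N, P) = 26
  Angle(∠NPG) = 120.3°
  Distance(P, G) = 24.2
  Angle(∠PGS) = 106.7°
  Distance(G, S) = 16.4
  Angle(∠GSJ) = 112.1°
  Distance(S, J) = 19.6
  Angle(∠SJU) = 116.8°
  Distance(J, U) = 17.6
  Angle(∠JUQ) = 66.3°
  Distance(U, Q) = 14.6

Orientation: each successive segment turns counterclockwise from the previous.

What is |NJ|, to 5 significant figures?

27.323

∠PGS = 106.7° gives GS at 46.100° from the x-axis; with |GS| = 16.4, S = (34.302, -25.207). ∠GSJ = 112.1° gives SJ at 114.00° from the x-axis; with |SJ| = 19.6, J = (26.330, -7.3012). Then |NJ| = |J − N| = 27.323.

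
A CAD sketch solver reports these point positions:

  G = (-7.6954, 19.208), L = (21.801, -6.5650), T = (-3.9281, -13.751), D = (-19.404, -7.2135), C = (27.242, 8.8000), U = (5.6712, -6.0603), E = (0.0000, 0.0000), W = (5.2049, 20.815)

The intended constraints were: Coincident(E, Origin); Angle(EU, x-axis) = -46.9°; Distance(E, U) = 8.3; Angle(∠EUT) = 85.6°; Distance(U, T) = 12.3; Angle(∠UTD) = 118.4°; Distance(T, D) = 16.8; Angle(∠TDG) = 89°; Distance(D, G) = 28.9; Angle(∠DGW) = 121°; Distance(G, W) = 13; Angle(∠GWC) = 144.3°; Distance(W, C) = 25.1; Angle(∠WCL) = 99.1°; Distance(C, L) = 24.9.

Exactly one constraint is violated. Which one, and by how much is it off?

Distance(C, L) = 24.9 — off by 8.60.

E = (0.00, 0.00) ✓; EU at -46.90° ✓; |EU| = 8.300 ✓; ∠EUT = 85.60° ✓; |UT| = 12.30 ✓; ∠UTD = 118.4° ✓; |TD| = 16.80 ✓; ∠TDG = 89.00° ✓; |DG| = 28.90 ✓; ∠DGW = 121.0° ✓; |GW| = 13.00 ✓; ∠GWC = 144.3° ✓; |WC| = 25.10 ✓; ∠WCL = 99.10° ✓; |CL| = 16.30 ✗.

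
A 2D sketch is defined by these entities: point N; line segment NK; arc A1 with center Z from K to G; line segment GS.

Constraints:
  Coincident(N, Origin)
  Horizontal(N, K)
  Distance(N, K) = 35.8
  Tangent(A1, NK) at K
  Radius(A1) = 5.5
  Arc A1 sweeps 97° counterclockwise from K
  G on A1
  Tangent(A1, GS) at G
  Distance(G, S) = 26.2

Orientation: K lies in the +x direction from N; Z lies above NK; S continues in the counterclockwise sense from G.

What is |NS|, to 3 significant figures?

49.8

On A1, K sits at bearing -90° from Z; a 97° counterclockwise sweep puts G at bearing 7°, so G = Z + 5.5·(cos 7°, sin 7°) = (41.3, 6.17). Tangency of A1 to GS means the radius ZG is perpendicular to GS, so GS runs along (−sin 7°, cos 7°); with |GS| = 26.2, S = (38.1, 32.2). Then |NS| = |S − N| = 49.8.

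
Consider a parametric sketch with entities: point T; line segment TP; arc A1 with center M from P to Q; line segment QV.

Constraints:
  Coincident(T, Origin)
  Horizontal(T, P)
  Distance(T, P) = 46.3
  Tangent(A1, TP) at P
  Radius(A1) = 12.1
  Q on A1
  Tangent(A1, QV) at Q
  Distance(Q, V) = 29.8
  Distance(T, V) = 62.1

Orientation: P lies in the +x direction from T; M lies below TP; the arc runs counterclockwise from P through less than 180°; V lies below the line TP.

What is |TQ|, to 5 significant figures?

38.143

T is at the origin; T and P share the same y with |TP| = 46.3 and P on the +x side, so P = (46.300, 0.0000). Tangency of A1 to TP means the radius MP is perpendicular to TP, so M = P + (0, -12.1) = (46.300, -12.100). Since MQ ⟂ QV (tangency), |MV| = √(12.1² + 29.8²) = 32.163 regardless of where Q sits on A1. So V lies on both circle(T, 62.1) and circle(M, 32.163); the below-TP intersection is V = (43.666, -44.155). Q is the foot of the tangent from V: Q = (34.754, -15.719).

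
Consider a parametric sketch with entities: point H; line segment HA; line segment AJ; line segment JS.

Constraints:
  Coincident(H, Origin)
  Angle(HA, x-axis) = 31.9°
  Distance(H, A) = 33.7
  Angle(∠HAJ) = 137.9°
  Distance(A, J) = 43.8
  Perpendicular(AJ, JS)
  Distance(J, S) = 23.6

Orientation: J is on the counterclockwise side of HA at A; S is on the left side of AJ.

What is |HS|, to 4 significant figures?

68.81

H is at the origin; HA runs at 31.9° with length 33.7, so A = 33.7·(cos 31.9°, sin 31.9°) = (28.61, 17.81). ∠HAJ = 137.9°, so AJ runs at 31.9° + (180° − 137.9°) = 74.00° from the x-axis; with |AJ| = 43.8, J = A + 43.8·(cos 74.00°, sin 74.00°) = (40.68, 59.91). The perpendicularity gives JS at right angles to AJ; with |JS| = 23.6 on the left of AJ, S = J + 23.6·(-0.9613, 0.2756) = (18.00, 66.42). Then |HS| = |S − H| = 68.81.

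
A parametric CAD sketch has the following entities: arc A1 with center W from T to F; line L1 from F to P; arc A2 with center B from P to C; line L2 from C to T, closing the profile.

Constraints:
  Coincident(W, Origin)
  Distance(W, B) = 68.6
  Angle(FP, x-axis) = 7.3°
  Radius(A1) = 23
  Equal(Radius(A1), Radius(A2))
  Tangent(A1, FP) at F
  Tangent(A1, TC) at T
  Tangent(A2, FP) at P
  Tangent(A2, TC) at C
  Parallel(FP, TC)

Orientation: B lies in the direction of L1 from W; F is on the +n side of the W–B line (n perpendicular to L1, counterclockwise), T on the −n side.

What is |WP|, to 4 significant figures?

72.35

Tangency of A1 to both parallel lines with radius 23.0 puts F and T at W ± 23.0·n: F = (-2.922, 22.81), T = (2.922, -22.81). Equal radii place P and C the same way about B: P = B + 23.0·n = (65.12, 31.53), C = B − 23.0·n = (70.97, -14.10). Then |WP| = |P − W| = 72.35.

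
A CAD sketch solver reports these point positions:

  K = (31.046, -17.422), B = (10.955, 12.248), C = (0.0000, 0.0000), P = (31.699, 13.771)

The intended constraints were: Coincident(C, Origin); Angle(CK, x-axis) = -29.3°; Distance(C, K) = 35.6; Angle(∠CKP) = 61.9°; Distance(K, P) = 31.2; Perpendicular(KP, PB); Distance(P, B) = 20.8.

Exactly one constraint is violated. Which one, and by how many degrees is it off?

Perpendicular(KP, PB) — off by 5.40°.

C = (0.00, 0.00) ✓; CK at -29.30° ✓; |CK| = 35.60 ✓; ∠CKP = 61.90° ✓; |KP| = 31.20 ✓; ∠(KP, PB) = 95.40° ✗; |PB| = 20.80 ✓.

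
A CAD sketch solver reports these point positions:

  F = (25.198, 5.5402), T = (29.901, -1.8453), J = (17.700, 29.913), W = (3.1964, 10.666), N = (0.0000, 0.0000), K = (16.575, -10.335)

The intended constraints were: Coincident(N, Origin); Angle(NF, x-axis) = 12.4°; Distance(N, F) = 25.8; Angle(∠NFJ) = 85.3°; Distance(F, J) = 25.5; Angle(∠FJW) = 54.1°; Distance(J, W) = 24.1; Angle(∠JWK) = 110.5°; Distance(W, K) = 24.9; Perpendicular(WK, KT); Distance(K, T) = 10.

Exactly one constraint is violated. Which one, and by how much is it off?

Distance(K, T) = 10 — off by 5.80.

N = (0.00, 0.00) ✓; NF at 12.40° ✓; |NF| = 25.80 ✓; ∠NFJ = 85.30° ✓; |FJ| = 25.50 ✓; ∠FJW = 54.10° ✓; |JW| = 24.10 ✓; ∠JWK = 110.5° ✓; |WK| = 24.90 ✓; ∠(WK, KT) = 90.00° ✓; |KT| = 15.80 ✗.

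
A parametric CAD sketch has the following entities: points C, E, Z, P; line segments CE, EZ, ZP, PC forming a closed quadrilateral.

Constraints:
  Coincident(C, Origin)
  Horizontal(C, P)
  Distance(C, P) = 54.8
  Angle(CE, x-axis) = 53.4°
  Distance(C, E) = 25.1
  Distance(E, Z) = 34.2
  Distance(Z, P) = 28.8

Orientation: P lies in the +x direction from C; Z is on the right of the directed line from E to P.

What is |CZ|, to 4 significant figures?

30.51

C is at the origin; CP is horizontal with |CP| = 54.8 and P in +x, so P = (54.8, 0). CE runs at 53.4° with |CE| = 25.1, so E = (14.97, 20.15). Z is determined by |EZ| = 34.2 and |ZP| = 28.8 together: it lies at the intersection of circle(E, 34.2) and circle(P, 28.8). With |EP| = 44.64, the foot of the radical line on EP is 26.13 from E and the perpendicular offset is √(34.2² − 26.13²) = 22.06. Taking the right-of-EP solution: Z = (28.32, -11.33).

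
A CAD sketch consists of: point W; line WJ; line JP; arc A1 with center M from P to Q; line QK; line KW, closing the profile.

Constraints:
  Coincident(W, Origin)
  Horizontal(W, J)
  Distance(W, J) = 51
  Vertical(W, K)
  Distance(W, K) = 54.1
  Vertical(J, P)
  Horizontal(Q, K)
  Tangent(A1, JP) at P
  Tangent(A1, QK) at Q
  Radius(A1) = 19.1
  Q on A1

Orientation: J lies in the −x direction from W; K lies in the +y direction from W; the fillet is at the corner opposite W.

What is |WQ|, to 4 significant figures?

62.80

The virtual corner opposite W is at (-51.00, 54.10). A1 meets JP tangentially, so MP is at right angles to JP and the tangent condition forces MQ to be normal to QK, with radius 19.1, so the center M sits 19.1 in from both sides at M = (-31.90, 35.00). That places the tangent points at P = (-51.00, 35.00) on JP and Q = (-31.90, 54.10) on QK. Then |WQ| = |Q − W| = 62.80.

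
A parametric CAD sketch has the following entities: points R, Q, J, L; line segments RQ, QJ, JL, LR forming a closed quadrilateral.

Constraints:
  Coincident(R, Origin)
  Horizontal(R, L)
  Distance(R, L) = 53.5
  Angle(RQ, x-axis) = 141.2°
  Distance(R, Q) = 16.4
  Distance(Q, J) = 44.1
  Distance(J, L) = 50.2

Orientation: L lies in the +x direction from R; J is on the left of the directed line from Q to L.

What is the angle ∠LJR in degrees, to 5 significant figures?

68.951°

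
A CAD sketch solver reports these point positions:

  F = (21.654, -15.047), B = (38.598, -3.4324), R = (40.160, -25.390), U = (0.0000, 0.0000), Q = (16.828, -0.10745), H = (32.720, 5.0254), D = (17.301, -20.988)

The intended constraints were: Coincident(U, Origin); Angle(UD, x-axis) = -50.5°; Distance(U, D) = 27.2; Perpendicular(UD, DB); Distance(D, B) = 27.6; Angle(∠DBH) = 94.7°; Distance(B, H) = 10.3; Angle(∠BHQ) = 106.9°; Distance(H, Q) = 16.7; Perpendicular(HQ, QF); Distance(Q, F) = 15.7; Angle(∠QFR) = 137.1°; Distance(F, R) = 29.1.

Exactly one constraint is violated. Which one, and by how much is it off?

Distance(F, R) = 29.1 — off by 7.90.

U = (0.00, 0.00) ✓; UD at -50.50° ✓; |UD| = 27.20 ✓; ∠(UD, DB) = 90.00° ✓; |DB| = 27.60 ✓; ∠DBH = 94.70° ✓; |BH| = 10.30 ✓; ∠BHQ = 106.9° ✓; |HQ| = 16.70 ✓; ∠(HQ, QF) = 90.00° ✓; |QF| = 15.70 ✓; ∠QFR = 137.1° ✓; |FR| = 21.20 ✗.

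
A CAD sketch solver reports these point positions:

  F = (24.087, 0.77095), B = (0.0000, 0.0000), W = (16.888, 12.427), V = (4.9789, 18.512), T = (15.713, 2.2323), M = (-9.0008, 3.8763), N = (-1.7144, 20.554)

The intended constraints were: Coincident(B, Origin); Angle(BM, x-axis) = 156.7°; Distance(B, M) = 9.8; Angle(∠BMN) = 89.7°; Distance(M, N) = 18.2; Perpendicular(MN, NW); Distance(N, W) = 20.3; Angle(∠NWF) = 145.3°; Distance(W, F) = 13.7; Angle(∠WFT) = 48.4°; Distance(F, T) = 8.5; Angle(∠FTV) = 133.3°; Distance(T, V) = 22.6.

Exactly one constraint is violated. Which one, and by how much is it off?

Distance(T, V) = 22.6 — off by 3.10.

B = (0.00, 0.00) ✓; BM at 156.7° ✓; |BM| = 9.800 ✓; ∠BMN = 89.70° ✓; |MN| = 18.20 ✓; ∠(MN, NW) = 90.00° ✓; |NW| = 20.30 ✓; ∠NWF = 145.3° ✓; |WF| = 13.70 ✓; ∠WFT = 48.40° ✓; |FT| = 8.501 ✓; ∠FTV = 133.3° ✓; |TV| = 19.50 ✗.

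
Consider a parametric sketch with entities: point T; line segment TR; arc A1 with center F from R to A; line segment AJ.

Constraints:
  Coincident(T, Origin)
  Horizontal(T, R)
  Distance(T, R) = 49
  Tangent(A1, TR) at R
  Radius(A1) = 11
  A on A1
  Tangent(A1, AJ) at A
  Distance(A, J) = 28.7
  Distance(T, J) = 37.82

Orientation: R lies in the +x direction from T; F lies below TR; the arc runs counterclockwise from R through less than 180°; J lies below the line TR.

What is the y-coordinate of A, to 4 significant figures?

-5.016

Checks: ∠(FR, RT) = 90.00° ✓; |FR| = 11.00 ✓; |FA| = 11.00 ✓; ∠(FA, AJ) = 90.00° ✓; |AJ| = 28.70 ✓; |TJ| = 37.82 ✓.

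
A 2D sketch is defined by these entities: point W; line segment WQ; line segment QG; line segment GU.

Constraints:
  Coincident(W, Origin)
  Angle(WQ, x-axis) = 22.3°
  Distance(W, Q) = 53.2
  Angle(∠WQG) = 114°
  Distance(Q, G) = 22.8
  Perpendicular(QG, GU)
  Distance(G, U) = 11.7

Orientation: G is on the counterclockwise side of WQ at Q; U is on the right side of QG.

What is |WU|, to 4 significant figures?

74.91

∠WQG = 114.0°, so QG runs at 22.3° + (180° − 114.0°) = 88.30° from the x-axis; with |QG| = 22.8, G = Q + 22.8·(cos 88.30°, sin 88.30°) = (49.90, 42.98). The perpendicularity gives GU at right angles to QG; with |GU| = 11.7 on the right of QG, U = G + 11.7·(0.9996, -0.02967) = (61.59, 42.63). Then |WU| = |U − W| = 74.91.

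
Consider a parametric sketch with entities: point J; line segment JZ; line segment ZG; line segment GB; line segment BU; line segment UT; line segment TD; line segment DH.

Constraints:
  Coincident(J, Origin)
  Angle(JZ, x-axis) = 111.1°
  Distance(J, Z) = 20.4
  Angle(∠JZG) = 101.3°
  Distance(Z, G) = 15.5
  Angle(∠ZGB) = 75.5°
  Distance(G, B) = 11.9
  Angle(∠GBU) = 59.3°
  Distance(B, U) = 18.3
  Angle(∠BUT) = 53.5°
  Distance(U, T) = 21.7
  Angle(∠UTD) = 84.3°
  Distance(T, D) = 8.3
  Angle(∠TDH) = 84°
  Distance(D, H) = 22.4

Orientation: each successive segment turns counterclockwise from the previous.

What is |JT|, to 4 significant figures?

35.14

∠GBU = 59.3° gives BU at 55.00° from the x-axis; with |BU| = 18.3, U = (-7.224, 20.54). ∠BUT = 53.5° gives UT at -178.5° from the x-axis; with |UT| = 21.7, T = (-28.92, 19.97). Then |JT| = |T − J| = 35.14.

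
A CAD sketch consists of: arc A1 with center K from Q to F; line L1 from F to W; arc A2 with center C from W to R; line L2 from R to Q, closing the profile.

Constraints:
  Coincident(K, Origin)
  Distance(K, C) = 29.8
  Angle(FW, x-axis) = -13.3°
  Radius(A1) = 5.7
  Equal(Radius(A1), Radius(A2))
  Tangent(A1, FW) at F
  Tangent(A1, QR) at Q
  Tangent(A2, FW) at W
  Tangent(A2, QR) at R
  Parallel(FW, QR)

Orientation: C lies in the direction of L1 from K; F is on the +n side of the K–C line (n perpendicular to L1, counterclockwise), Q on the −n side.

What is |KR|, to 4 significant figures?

30.34

Tangency of A1 to both parallel lines with radius 5.7 puts F and Q at K ± 5.7·n: F = (1.311, 5.547), Q = (-1.311, -5.547). Equal radii place W and R the same way about C: W = C + 5.7·n = (30.31, -1.308), R = C − 5.7·n = (27.69, -12.40). Then |KR| = |R − K| = 30.34.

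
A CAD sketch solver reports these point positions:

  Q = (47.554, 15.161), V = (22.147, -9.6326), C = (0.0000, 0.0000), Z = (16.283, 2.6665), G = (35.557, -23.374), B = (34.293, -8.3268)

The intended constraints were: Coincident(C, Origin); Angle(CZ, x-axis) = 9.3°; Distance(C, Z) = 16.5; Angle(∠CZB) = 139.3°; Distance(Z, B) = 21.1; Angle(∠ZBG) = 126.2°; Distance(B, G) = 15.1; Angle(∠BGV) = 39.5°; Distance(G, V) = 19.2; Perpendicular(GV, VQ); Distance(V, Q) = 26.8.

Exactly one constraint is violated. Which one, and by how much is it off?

Distance(V, Q) = 26.8 — off by 8.70.

C = (0.00, 0.00) ✓; CZ at 9.300° ✓; |CZ| = 16.50 ✓; ∠CZB = 139.3° ✓; |ZB| = 21.10 ✓; ∠ZBG = 126.2° ✓; |BG| = 15.10 ✓; ∠BGV = 39.50° ✓; |GV| = 19.20 ✓; ∠(GV, VQ) = 90.00° ✓; |VQ| = 35.50 ✗.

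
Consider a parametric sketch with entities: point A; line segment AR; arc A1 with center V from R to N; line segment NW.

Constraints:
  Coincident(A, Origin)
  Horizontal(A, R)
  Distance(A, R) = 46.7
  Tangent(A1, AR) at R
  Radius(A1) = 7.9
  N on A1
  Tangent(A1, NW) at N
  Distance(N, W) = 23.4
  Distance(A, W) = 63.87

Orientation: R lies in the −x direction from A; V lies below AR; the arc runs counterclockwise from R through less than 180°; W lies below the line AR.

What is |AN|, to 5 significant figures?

55.091

A is at the origin; AR is horizontal with |AR| = 46.7 and R on the −x side, so R = (-46.700, 0.0000). A1 meets AR tangentially, so VR is at right angles to AR, so V = R + (0, -7.9) = (-46.700, -7.9000). Since VN ⟂ NW (tangency), |VW| = √(7.9² + 23.4²) = 24.698 regardless of where N sits on A1. So W lies on both circle(A, 63.87) and circle(V, 24.698); the below-AR intersection is W = (-55.954, -30.798). N is the foot of the tangent from W: N = (-54.587, -7.4384).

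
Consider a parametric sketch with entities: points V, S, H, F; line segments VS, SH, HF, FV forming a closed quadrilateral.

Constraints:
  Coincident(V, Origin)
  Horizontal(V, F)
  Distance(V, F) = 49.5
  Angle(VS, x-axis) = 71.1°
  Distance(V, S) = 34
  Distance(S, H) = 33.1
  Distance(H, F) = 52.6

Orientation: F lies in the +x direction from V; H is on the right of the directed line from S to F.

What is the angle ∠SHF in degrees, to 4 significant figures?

67.25°

Checks: V.y = 0.00, F.y = 0.00 ✓; |SH| = 33.10 ✓; |HF| = 52.60 ✓.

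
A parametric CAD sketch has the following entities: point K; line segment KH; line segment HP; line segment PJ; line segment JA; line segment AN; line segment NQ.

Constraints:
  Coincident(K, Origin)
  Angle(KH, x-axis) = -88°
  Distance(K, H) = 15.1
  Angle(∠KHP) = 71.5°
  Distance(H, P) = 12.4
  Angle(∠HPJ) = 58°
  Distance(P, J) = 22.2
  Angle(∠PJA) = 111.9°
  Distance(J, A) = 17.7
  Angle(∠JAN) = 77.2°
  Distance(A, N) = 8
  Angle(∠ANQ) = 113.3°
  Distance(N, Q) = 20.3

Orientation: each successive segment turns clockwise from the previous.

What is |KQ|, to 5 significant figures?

6.3768

K is at the origin; KH runs at -88.0° with length 15.1, so H = (0.52698, -15.091). ∠KHP = 71.5° gives HP at 163.50° from the x-axis; with |HP| = 12.4, P = (-11.362, -11.569). ∠HPJ = 58.0° gives PJ at 41.500° from the x-axis; with |PJ| = 22.2, J = (5.2644, 3.1412). ∠PJA = 111.9° gives JA at -26.600° from the x-axis; with |JA| = 17.7, A = (21.091, -4.7842). ∠JAN = 77.2° gives AN at -129.40° from the x-axis; with |AN| = 8.0, N = (16.013, -10.966). ∠ANQ = 113.3° gives NQ at 163.90° from the x-axis; with |NQ| = 20.3, Q = (-3.4907, -5.3366). Then |KQ| = |Q − K| = 6.3768.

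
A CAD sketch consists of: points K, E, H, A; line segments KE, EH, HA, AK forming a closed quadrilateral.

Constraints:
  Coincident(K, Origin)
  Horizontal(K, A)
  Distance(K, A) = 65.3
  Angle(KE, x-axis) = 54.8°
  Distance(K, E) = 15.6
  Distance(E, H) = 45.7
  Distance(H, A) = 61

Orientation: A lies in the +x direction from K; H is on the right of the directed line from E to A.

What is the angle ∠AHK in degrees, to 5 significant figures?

80.473°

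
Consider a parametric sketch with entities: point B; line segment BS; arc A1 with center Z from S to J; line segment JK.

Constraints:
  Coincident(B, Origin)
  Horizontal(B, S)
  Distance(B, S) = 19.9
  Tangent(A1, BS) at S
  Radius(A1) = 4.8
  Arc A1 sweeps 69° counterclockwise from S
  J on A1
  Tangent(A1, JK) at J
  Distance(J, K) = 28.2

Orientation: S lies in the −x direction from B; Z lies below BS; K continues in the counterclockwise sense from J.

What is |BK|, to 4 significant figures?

45.32

On A1, S sits at bearing 90° from Z; a 69° counterclockwise sweep puts J at bearing 159°, so J = Z + 4.8·(cos 159°, sin 159°) = (-24.38, -3.080). Since A1 is tangent to JK there, ZJ ⟂ JK, so JK runs along (−sin 159°, cos 159°); with |JK| = 28.2, K = (-34.49, -29.41). Then |BK| = |K − B| = 45.32.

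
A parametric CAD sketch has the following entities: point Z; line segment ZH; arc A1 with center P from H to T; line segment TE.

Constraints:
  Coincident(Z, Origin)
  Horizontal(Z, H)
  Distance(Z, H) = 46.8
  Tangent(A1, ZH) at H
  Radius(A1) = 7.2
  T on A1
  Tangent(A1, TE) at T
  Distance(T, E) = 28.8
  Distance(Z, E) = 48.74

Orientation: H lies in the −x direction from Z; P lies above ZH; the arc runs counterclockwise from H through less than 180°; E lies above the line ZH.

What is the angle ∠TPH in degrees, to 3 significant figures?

79.9°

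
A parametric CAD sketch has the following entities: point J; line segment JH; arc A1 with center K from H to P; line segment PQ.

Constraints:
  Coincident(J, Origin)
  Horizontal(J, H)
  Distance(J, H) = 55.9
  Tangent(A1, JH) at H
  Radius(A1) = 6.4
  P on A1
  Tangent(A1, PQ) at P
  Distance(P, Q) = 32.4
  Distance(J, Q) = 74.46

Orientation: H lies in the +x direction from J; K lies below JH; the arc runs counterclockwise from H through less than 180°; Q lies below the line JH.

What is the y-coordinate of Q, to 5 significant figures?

-38.481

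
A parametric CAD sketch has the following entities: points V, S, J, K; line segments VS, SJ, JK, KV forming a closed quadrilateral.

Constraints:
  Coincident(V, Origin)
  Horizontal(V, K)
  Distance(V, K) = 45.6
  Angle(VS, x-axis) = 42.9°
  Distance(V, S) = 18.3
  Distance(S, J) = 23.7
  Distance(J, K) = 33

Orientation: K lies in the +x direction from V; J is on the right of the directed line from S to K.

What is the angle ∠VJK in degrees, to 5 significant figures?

122.54°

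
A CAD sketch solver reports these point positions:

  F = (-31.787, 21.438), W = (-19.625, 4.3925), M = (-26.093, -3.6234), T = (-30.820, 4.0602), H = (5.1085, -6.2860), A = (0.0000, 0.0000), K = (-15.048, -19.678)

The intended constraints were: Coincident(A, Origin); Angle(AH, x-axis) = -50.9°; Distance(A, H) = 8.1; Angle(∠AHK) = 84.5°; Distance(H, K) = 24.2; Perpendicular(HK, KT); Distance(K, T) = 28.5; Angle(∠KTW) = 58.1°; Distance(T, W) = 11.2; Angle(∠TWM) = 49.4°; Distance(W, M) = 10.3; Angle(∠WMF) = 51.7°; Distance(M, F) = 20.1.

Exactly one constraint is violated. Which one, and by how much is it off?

Distance(M, F) = 20.1 — off by 5.60.

A = (0.00, 0.00) ✓; AH at -50.90° ✓; |AH| = 8.100 ✓; ∠AHK = 84.50° ✓; |HK| = 24.20 ✓; ∠(HK, KT) = 90.00° ✓; |KT| = 28.50 ✓; ∠KTW = 58.10° ✓; |TW| = 11.20 ✓; ∠TWM = 49.40° ✓; |WM| = 10.30 ✓; ∠WMF = 51.70° ✓; |MF| = 25.70 ✗.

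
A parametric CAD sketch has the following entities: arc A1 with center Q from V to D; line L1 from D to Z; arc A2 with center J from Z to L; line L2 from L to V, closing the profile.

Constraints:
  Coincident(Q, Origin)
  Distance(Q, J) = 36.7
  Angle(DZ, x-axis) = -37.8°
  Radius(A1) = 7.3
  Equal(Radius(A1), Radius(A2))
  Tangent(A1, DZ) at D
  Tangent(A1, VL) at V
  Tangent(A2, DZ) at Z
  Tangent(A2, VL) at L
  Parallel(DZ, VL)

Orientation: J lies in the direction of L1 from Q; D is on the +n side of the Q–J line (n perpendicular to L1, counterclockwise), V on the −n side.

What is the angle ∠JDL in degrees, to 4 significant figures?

10.44°

Tangency of A1 to both parallel lines with radius 7.3 puts D and V at Q ± 7.3·n: D = (4.474, 5.768), V = (-4.474, -5.768). Equal radii place Z and L the same way about J: Z = J + 7.3·n = (33.47, -16.73), L = J − 7.3·n = (24.52, -28.26). Then cos ∠JDL = DJ·DL / (|DJ||DL|), giving 10.44°.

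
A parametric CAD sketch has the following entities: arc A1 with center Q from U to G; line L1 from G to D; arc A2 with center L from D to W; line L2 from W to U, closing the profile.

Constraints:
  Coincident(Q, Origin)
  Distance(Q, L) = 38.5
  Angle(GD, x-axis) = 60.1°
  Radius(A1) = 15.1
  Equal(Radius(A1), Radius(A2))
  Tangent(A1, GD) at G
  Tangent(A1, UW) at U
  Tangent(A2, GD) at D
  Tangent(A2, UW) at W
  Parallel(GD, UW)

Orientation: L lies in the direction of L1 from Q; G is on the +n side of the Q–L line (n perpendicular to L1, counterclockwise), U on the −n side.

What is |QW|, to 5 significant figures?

41.355

The slot axis is L1's direction at 60.1°, so u = (cos 60.1°, sin 60.1°) = (0.49849, 0.86690) and n = (−sin 60.1°, cos 60.1°) = (-0.86690, 0.49849). Q is at the origin and L lies 38.5 along u from Q, so L = 38.5·u = (19.192, 33.376). Tangency of A1 to both parallel lines with radius 15.1 puts G and U at Q ± 15.1·n: G = (-13.090, 7.5272), U = (13.090, -7.5272). Equal radii place D and W the same way about L: D = L + 15.1·n = (6.1016, 40.903), W = L − 15.1·n = (32.282, 25.848). Then |QW| = |W − Q| = 41.355.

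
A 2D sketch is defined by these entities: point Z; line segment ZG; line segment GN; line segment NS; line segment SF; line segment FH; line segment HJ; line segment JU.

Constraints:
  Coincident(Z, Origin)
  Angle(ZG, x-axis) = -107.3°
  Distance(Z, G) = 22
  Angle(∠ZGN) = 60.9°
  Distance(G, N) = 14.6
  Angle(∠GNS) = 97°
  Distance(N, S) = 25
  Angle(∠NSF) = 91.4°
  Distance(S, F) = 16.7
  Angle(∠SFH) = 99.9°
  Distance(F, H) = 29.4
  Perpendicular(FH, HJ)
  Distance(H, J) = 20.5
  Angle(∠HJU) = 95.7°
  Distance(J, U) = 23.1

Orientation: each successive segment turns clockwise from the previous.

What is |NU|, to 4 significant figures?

15.30

Z is at the origin; ZG runs at -107.3° with length 22.0, so G = (-6.542, -21.00). ∠ZGN = 60.9° gives GN at 133.6° from the x-axis; with |GN| = 14.6, N = (-16.61, -10.43). ∠GNS = 97.0° gives NS at 50.60° from the x-axis; with |NS| = 25.0, S = (-0.7424, 8.887). ∠NSF = 91.4° gives SF at -38.00° from the x-axis; with |SF| = 16.7, F = (12.42, -1.395). ∠SFH = 99.9° gives FH at -118.1° from the x-axis; with |FH| = 29.4, H = (-1.430, -27.33). FH is perpendicular to HJ, so HJ runs at 151.9°; with |HJ| = 20.5, J = (-19.51, -17.67). ∠HJU = 95.7° gives JU at 67.60° from the x-axis; with |JU| = 23.1, U = (-10.71, 3.683). Then |NU| = |U − N| = 15.30.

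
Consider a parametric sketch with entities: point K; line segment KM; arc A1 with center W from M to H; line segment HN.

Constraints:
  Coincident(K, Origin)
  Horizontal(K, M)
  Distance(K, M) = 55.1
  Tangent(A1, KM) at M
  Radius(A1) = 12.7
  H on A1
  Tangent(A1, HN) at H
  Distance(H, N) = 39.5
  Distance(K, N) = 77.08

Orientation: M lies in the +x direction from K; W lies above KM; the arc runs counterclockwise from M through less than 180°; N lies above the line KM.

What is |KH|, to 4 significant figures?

69.20

Checks: K.y = 0.00, M.y = 0.00 ✓; |WH| = 12.70 ✓; ∠(WH, HN) = 90.00° ✓; |HN| = 39.50 ✓; |KN| = 77.08 ✓.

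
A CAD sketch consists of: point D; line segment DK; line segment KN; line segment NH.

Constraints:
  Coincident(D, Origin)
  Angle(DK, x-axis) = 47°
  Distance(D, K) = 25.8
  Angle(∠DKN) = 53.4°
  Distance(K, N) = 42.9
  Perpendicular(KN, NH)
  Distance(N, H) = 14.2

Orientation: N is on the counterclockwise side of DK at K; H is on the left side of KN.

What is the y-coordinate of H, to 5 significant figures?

9.5394

D is at the origin; DK runs at 47.0° with length 25.8, so K = 25.8·(cos 47.0°, sin 47.0°) = (17.596, 18.869). ∠DKN = 53.4°, so KN runs at 47.0° + (180° − 53.4°) = 173.60° from the x-axis; with |KN| = 42.9, N = K + 42.9·(cos 173.60°, sin 173.60°) = (-25.037, 23.651). The perpendicularity gives NH at right angles to KN; with |NH| = 14.2 on the left of KN, H = N + 14.2·(-0.11147, -0.99377) = (-26.620, 9.5394). So H.y = 9.5394.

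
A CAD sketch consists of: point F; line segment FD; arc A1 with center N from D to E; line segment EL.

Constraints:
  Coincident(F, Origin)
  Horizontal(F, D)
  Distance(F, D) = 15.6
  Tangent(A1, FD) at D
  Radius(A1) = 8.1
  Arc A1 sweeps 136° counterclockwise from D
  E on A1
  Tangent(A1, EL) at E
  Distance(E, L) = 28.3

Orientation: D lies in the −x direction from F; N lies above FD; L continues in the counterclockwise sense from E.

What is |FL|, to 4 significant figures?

45.25

On A1, D sits at bearing -90° from N; a 136° counterclockwise sweep puts E at bearing 46°, so E = N + 8.1·(cos 46°, sin 46°) = (-9.973, 13.93). A1 meets EL tangentially, so NE is at right angles to EL, so EL runs along (−sin 46°, cos 46°); with |EL| = 28.3, L = (-30.33, 33.59). Then |FL| = |L − F| = 45.25.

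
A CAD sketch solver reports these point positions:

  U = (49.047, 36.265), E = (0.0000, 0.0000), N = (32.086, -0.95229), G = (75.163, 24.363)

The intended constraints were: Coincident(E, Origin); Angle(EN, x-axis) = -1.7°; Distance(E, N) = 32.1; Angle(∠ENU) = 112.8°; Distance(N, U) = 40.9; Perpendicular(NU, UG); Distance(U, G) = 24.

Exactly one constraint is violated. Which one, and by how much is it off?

Distance(U, G) = 24 — off by 4.70.

E = (0.00, 0.00) ✓; EN at -1.700° ✓; |EN| = 32.10 ✓; ∠ENU = 112.8° ✓; |NU| = 40.90 ✓; ∠(NU, UG) = 90.00° ✓; |UG| = 28.70 ✗.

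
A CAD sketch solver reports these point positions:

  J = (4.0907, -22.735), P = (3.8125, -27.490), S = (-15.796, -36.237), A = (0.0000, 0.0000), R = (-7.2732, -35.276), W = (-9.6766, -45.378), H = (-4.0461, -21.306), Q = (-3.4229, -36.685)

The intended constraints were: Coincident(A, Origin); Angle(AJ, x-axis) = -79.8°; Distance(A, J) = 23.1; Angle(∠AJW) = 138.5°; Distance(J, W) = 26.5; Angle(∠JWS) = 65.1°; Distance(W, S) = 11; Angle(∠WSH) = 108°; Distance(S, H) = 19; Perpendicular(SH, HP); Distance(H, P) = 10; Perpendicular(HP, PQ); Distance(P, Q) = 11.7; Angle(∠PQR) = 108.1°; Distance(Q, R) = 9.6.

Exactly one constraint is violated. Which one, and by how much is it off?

Distance(Q, R) = 9.6 — off by 5.50.

A = (0.00, 0.00) ✓; AJ at -79.80° ✓; |AJ| = 23.10 ✓; ∠AJW = 138.5° ✓; |JW| = 26.50 ✓; ∠JWS = 65.10° ✓; |WS| = 11.00 ✓; ∠WSH = 108.0° ✓; |SH| = 19.00 ✓; ∠(SH, HP) = 90.00° ✓; |HP| = 10.00 ✓; ∠(HP, PQ) = 90.00° ✓; |PQ| = 11.70 ✓; ∠PQR = 108.1° ✓; |QR| = 4.100 ✗.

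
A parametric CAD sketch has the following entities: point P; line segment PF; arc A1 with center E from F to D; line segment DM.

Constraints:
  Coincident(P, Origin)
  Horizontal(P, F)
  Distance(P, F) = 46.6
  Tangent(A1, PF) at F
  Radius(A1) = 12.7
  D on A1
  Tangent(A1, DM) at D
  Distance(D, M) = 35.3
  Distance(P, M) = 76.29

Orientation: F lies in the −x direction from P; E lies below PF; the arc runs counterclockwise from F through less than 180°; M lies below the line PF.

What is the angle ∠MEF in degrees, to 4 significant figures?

160.2°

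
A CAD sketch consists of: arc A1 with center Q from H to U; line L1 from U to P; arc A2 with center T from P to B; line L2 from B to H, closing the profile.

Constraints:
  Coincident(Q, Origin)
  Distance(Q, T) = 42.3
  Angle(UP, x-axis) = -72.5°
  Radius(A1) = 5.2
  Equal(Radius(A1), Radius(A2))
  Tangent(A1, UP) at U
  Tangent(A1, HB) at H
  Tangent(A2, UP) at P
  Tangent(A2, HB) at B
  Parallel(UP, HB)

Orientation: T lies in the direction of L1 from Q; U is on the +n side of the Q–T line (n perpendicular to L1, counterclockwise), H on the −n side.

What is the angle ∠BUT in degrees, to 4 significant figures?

6.805°

Tangency of A1 to both parallel lines with radius 5.2 puts U and H at Q ± 5.2·n: U = (4.959, 1.564), H = (-4.959, -1.564). Equal radii place P and B the same way about T: P = T + 5.2·n = (17.68, -38.78), B = T − 5.2·n = (7.761, -41.91). Then cos ∠BUT = UB·UT / (|UB||UT|), giving 6.805°.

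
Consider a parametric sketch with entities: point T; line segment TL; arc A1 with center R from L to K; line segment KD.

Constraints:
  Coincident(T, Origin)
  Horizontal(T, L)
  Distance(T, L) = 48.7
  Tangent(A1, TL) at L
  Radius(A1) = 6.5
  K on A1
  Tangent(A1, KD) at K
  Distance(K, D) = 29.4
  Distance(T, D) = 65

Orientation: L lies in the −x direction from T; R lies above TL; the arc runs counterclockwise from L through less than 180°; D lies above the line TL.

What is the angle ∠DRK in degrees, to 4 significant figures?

77.53°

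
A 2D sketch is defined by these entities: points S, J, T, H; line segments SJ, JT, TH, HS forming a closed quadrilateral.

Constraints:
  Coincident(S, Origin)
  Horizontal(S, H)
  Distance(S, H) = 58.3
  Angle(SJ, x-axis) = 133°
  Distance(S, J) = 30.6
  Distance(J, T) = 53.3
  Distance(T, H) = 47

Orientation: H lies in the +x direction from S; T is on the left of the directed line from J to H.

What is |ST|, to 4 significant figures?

48.27

Checks: |JT| = 53.30 ✓; |TH| = 47.00 ✓.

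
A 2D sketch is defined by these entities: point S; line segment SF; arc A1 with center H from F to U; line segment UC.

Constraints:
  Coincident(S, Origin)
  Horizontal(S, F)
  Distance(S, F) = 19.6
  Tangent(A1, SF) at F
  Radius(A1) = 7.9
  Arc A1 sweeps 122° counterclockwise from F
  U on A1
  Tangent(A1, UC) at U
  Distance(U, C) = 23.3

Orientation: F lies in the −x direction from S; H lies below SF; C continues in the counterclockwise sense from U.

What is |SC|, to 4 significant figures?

34.77

S is at the origin; S and F share the same y with |SF| = 19.6 and F on the −x side, so F = (-19.60, 0.000). The tangent condition forces HF to be normal to SF, so H = F + (0, -7.9) = (-19.60, -7.900). On A1, F sits at bearing 90° from H; a 122° counterclockwise sweep puts U at bearing 212°, so U = H + 7.9·(cos 212°, sin 212°) = (-26.30, -12.09). Since A1 is tangent to UC there, HU ⟂ UC, so UC runs along (−sin 212°, cos 212°); with |UC| = 23.3, C = (-13.95, -31.85). Then |SC| = |C − S| = 34.77.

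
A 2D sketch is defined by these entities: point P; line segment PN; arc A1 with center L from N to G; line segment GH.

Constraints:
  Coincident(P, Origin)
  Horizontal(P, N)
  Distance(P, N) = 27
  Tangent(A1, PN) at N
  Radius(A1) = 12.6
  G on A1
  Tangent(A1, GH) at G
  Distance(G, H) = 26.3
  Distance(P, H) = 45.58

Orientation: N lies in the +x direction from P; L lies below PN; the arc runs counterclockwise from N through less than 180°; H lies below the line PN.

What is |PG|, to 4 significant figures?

21.11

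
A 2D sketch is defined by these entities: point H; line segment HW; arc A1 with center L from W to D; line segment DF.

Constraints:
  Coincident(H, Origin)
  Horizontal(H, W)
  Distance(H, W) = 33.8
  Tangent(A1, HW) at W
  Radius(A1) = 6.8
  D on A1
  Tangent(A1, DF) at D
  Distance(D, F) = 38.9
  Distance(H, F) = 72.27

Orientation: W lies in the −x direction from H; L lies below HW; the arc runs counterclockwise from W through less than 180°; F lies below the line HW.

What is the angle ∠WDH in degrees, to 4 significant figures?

19.91°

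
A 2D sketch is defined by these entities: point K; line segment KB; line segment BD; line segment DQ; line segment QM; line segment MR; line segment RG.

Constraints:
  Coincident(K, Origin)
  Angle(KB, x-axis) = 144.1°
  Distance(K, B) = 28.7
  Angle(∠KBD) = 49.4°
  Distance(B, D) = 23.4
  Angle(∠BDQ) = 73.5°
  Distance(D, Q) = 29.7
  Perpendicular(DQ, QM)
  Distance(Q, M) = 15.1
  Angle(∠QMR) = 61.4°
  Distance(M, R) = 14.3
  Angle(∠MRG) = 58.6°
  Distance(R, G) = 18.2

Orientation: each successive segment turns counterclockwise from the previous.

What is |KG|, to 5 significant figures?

10.703

K is at the origin; KB runs at 144.1° with length 28.7, so B = (-23.248, 16.829). ∠KBD = 49.4° gives BD at -85.300° from the x-axis; with |BD| = 23.4, D = (-21.331, -6.4924). ∠BDQ = 73.5° gives DQ at 21.200° from the x-axis; with |DQ| = 29.7, Q = (6.3592, 4.2478). The perpendicularity gives QM at right angles to DQ, so QM runs at 111.20°; with |QM| = 15.1, M = (0.89865, 18.326). ∠QMR = 61.4° gives MR at -130.20° from the x-axis; with |MR| = 14.3, R = (-8.3314, 7.4036). ∠MRG = 58.6° gives RG at -8.8000° from the x-axis; with |RG| = 18.2, G = (9.6544, 4.6193). Then |KG| = |G − K| = 10.703.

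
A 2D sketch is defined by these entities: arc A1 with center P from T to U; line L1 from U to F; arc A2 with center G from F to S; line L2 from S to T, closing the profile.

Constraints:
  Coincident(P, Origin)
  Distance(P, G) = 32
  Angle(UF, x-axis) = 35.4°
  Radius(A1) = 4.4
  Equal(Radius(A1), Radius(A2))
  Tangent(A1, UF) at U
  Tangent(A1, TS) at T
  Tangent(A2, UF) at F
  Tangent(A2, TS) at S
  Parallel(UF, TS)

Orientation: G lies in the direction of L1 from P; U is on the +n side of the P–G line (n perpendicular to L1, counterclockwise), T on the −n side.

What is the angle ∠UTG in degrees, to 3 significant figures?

82.2°

The slot axis is L1's direction at 35.4°, so u = (cos 35.4°, sin 35.4°) = (0.815, 0.579) and n = (−sin 35.4°, cos 35.4°) = (-0.579, 0.815). P is at the origin and G lies 32.0 along u from P, so G = 32.0·u = (26.1, 18.5). Tangency of A1 to both parallel lines with radius 4.4 puts U and T at P ± 4.4·n: U = (-2.55, 3.59), T = (2.55, -3.59). Then cos ∠UTG = TU·TG / (|TU||TG|), giving 82.2°.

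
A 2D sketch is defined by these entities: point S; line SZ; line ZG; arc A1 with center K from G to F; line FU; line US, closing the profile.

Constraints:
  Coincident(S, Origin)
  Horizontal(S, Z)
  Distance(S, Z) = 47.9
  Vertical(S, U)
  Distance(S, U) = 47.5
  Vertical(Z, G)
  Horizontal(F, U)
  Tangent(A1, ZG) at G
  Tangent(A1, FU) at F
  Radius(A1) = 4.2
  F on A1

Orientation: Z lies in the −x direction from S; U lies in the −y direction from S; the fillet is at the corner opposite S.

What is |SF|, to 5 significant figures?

64.544

S is at the origin; SZ is horizontal with |SZ| = 47.9 and Z on the −x side, so Z = (-47.900, 0.0000). S and U share the same x with |SU| = 47.5 and U on the −y side, so U = (0.0000, -47.500). The virtual corner opposite S is at (-47.900, -47.500). A1 meets ZG tangentially, so KG is at right angles to ZG and tangency of A1 to FU means the radius KF is perpendicular to FU, with radius 4.2, so the center K sits 4.2 in from both sides at K = (-43.700, -43.300). That places the tangent points at G = (-47.900, -43.300) on ZG and F = (-43.700, -47.500) on FU. Then |SF| = |F − S| = 64.544.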